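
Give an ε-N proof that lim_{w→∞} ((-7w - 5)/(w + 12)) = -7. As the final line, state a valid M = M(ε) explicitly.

Fix ε > 0. We seek M > 0 such that w > M implies |(-7w - 5)/(w + 12) + 7| < ε.
(-7w - 5)/(w + 12) + 7 = ((-7w - 5) − (-7)(w + 12)) / ((w + 12)) = 79/((w + 12)).
For w > 0 we have w + 12 > w, so |(-7w - 5)/(w + 12) + 7| = 79/((w + 12)) < 79/(w) = 79/w.
Thus |(-7w - 5)/(w + 12) + 7| < ε whenever w > 79/ε.
Take M = 79/ε. If w > M then |(-7w - 5)/(w + 12) + 7| < 79/w < ε.

M = 79/ε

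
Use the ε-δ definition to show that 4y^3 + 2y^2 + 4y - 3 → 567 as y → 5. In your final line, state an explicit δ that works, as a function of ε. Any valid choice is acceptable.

Let ε > 0 be given. We want δ > 0 such that 0 < |y − 5| < δ implies |(4y^3 + 2y^2 + 4y - 3) − 567| < ε.
(4y^3 + 2y^2 + 4y - 3) − 567 = 4y^3 + 2y^2 + 4y - 570 = (y − 5)(4y^2 + 22y + 114).
So |(4y^3 + 2y^2 + 4y - 3) − 567| = |y − 5|·|4y^2 + 22y + 114|.
Require δ ≤ 2. Then |y − 5| < 2 gives |y| < 7, and by the triangle inequality |4y^2 + 22y + 114| ≤ 4·7^2 + 22·7 + 114 = 464.
Hence |(4y^3 + 2y^2 + 4y - 3) − 567| ≤ 464|y − 5| < ε provided |y − 5| < ε/464.
Choosing δ = min(2, ε/464) ensures both conditions, hence |(4y^3 + 2y^2 + 4y - 3) − 567| < ε.

δ = min(2, ε/464)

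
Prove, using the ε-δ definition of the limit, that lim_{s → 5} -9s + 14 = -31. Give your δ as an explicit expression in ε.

Let ε > 0. We need δ > 0 so that 0 < |s − 5| < δ implies |(-9s + 14) + 31| < ε.
Since (-9s + 14) + 31 = -9(s − 5), we have |(-9s + 14) + 31| = 9|s − 5|.
Thus it suffices that |s − 5| < ε/9.
Choosing δ = ε/9 gives |(-9s + 14) + 31| = 9|s − 5| < ε whenever |s − 5| < δ.

δ = ε/9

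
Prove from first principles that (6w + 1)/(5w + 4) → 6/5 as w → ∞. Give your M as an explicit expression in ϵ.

Let ϵ > 0 be given. We seek M > 0 such that w > M implies |(6w + 1)/(5w + 4) − (6/5)| < ϵ.
(6w + 1)/(5w + 4) − (6/5) = (5(6w + 1) − 6(5w + 4)) / (5(5w + 4)) = -19/(5(5w + 4)).
For w > 0 we have 5w + 4 > 5w, so |(6w + 1)/(5w + 4) − (6/5)| = 19/(5(5w + 4)) < 19/(5·5w) = (19/25)/w.
Thus |(6w + 1)/(5w + 4) − (6/5)| < ϵ whenever w > (19/25)/ϵ.
Take M = (19/25)/ϵ. If w > M then |(6w + 1)/(5w + 4) − (6/5)| < (19/25)/w < ϵ.

M = (19/25)/ϵ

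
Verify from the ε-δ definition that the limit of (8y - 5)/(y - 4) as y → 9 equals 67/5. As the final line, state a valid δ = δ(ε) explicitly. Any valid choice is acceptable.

Fix ε > 0. We want δ > 0 with 0 < |y − 9| < δ ⇒ |(8y - 5)/(y - 4) − (67/5)| < ε.
Combining over a common denominator, (8y - 5)/(y - 4) − (67/5) = [(8y - 5)·5 − 67·(y - 4)] / [5·(y - 4)] = -27(y − 9) / (5(y - 4)).
So |(8y - 5)/(y - 4) − (67/5)| = 27|y − 9| / (5·|y − 4|).
Restrict δ ≤ 5/2. Then |y − 9| < 5/2 gives |y − 4| = |(y − 9) + 5| ≥ 5 − 5/2 = 5/2.
Hence |(8y - 5)/(y - 4) − (67/5)| < 27|y − 9|/(5·(5/2)) = (54/25)|y − 9|, which is < ε once |y − 9| < (25/54)ε.
Take δ = min(5/2, (25/54)ε). Then 0 < |y − 9| < δ forces both bounds, so |(8y - 5)/(y - 4) − (67/5)| < ε.

δ = min(5/2, (25/54)ε)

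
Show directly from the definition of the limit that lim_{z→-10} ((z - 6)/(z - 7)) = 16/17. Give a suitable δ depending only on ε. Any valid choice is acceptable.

Let ε > 0 be given. We want δ > 0 with 0 < |z + 10| < δ ⇒ |(z - 6)/(z - 7) − (16/17)| < ε.
Combining over a common denominator, (z - 6)/(z - 7) − (16/17) = [(z - 6)·(-17) − (-16)·(z - 7)] / [(-17)·(z - 7)] = -1(z + 10) / ((-17)(z - 7)).
So |(z - 6)/(z - 7) − (16/17)| = |z + 10| / (17·|z − 7|).
Restrict δ ≤ 17/2. Then |z + 10| < 17/2 gives |z − 7| = |(z + 10) + (-17)| ≥ 17 − 17/2 = 17/2.
Hence |(z - 6)/(z - 7) − (16/17)| < |z + 10|/(17·(17/2)) = (2/289)|z + 10|, which is < ε once |z + 10| < (289/2)ε.
Take δ = min(17/2, (289/2)ε). Then 0 < |z + 10| < δ forces both bounds, so |(z - 6)/(z - 7) − (16/17)| < ε.

δ = min(17/2, (289/2)ε)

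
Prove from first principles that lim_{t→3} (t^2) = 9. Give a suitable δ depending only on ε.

δ = min(1, ε/7)

Let ε > 0. We seek δ > 0 with 0 < |t − 3| < δ ⇒ |t^2 − 9| < ε.
Factor: t^2 − 9 = (t − 3)(t + 3), so |t^2 − 9| = |t − 3|·|t + 3|.
Impose δ ≤ 1 so that |t| < 4; then |t + 3| ≤ 7.
Hence |t^2 − 9| ≤ 7|t − 3|, which is < ε once |t − 3| < ε/7.
Take δ = min(1, ε/7). If 0 < |t − 3| < δ then both bounds hold and |t^2 − 9| ≤ 7|t − 3| < 7·(ε/7) = ε.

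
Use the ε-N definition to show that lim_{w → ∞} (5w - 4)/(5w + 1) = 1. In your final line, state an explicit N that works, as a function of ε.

N = 1/ε

Fix ε > 0. We seek N > 0 such that w > N implies |(5w - 4)/(5w + 1) − 1| < ε.
(5w - 4)/(5w + 1) − 1 = (5(5w - 4) − 5(5w + 1)) / (5(5w + 1)) = -25/(5(5w + 1)).
For w > 0 we have 5w + 1 > 5w, so |(5w - 4)/(5w + 1) − 1| = 25/(5(5w + 1)) < 25/(5·5w) = 1/w.
Thus |(5w - 4)/(5w + 1) − 1| < ε whenever w > 1/ε.
Take N = 1/ε. If w > N then |(5w - 4)/(5w + 1) − 1| < 1/w < ε.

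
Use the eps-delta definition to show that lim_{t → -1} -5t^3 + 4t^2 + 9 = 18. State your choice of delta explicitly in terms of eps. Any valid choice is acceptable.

delta = min(2, eps/81)

Suppose eps > 0. We want delta > 0 such that 0 < |t + 1| < delta implies |(-5t^3 + 4t^2 + 9) − 18| < eps.
(-5t^3 + 4t^2 + 9) − 18 = -5t^3 + 4t^2 - 9 = (t + 1)(-5t^2 + 9t - 9).
So |(-5t^3 + 4t^2 + 9) − 18| = |t + 1|·|-5t^2 + 9t - 9|.
Require delta ≤ 2. Then |t + 1| < 2 gives |t| < 3, and by the triangle inequality |-5t^2 + 9t - 9| ≤ 5·3^2 + 9·3 + 9 = 81.
Hence |(-5t^3 + 4t^2 + 9) − 18| ≤ 81|t + 1| < eps provided |t + 1| < eps/81.
Take delta = min(2, eps/81). Then 0 < |t + 1| < delta gives both |t + 1| < 2 and |t + 1| < eps/81, so |(-5t^3 + 4t^2 + 9) − 18| < eps.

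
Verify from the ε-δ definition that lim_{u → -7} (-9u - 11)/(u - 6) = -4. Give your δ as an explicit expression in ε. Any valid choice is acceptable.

Suppose ε > 0. We want δ > 0 with 0 < |u + 7| < δ ⇒ |(-9u - 11)/(u - 6) + 4| < ε.
Combining over a common denominator, (-9u - 11)/(u - 6) + 4 = [(-9u - 11)·(-13) − 52·(u - 6)] / [(-13)·(u - 6)] = 65(u + 7) / ((-13)(u - 6)).
So |(-9u - 11)/(u - 6) + 4| = 65|u + 7| / (13·|u − 6|).
Require δ ≤ 13/2, so |u − 6| ≥ |-13| − |u + 7| > 13 − 13/2 = 13/2.
Hence |(-9u - 11)/(u - 6) + 4| < 65|u + 7|/(13·(13/2)) = (10/13)|u + 7|, which is < ε once |u + 7| < (13/10)ε.
Take δ = min(13/2, (13/10)ε). Then 0 < |u + 7| < δ forces both bounds, so |(-9u - 11)/(u - 6) + 4| < ε.

δ = min(13/2, (13/10)ε)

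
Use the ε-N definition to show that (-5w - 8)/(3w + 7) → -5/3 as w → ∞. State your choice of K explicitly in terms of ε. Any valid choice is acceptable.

K = (11/9)/ε

Let ε > 0 be given. We seek K > 0 such that w > K implies |(-5w - 8)/(3w + 7) + 5/3| < ε.
(-5w - 8)/(3w + 7) + 5/3 = (3(-5w - 8) − (-5)(3w + 7)) / (3(3w + 7)) = 11/(3(3w + 7)).
For w > 0 we have 3w + 7 > 3w, so |(-5w - 8)/(3w + 7) + 5/3| = 11/(3(3w + 7)) < 11/(3·3w) = (11/9)/w.
Thus |(-5w - 8)/(3w + 7) + 5/3| < ε whenever w > (11/9)/ε.
Take K = (11/9)/ε. If w > K then |(-5w - 8)/(3w + 7) + 5/3| < (11/9)/w < ε.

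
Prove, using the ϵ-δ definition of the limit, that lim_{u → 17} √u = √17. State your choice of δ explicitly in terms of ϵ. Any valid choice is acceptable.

Let ϵ > 0 be given. We want δ > 0 such that 0 < |u − 17| < δ implies |√u − √17| < ϵ.
Rationalise: √u − √17 = (u − 17)/(√u + √17), so |√u − √17| = |u − 17|/(√u + √17).
Restrict δ ≤ 17 so that |u − 17| < 17 forces u > 0, and then √u + √17 > √17.
Hence |√u − √17| < |u − 17|/√17, which is < ϵ once |u − 17| < √17·ϵ.
Take δ = min(17, √17·ϵ). If 0 < |u − 17| < δ then u > 0 and |√u − √17| < |u − 17|/√17 < ϵ.

δ = min(17, √17·ϵ)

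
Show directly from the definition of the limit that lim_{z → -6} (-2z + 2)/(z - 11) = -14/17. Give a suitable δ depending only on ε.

δ = min(17/2, (289/40)ε)

Let ε > 0 be given. We want δ > 0 with 0 < |z + 6| < δ ⇒ |(-2z + 2)/(z - 11) + 14/17| < ε.
Combining over a common denominator, (-2z + 2)/(z - 11) + 14/17 = [(-2z + 2)·(-17) − 14·(z - 11)] / [(-17)·(z - 11)] = 20(z + 6) / ((-17)(z - 11)).
So |(-2z + 2)/(z - 11) + 14/17| = 20|z + 6| / (17·|z − 11|).
Restrict δ ≤ 17/2. Then |z + 6| < 17/2 gives |z − 11| = |(z + 6) + (-17)| ≥ 17 − 17/2 = 17/2.
Hence |(-2z + 2)/(z - 11) + 14/17| < 20|z + 6|/(17·(17/2)) = (40/289)|z + 6|, which is < ε once |z + 6| < (289/40)ε.
Take δ = min(17/2, (289/40)ε). Then 0 < |z + 6| < δ forces both bounds, so |(-2z + 2)/(z - 11) + 14/17| < ε.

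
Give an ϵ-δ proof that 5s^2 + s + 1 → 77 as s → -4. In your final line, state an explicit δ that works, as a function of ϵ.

Suppose ϵ > 0. We want δ > 0 such that 0 < |s + 4| < δ implies |(5s^2 + s + 1) − 77| < ϵ.
(5s^2 + s + 1) − 77 = 5s^2 + s - 76 = (s + 4)(5s - 19).
So |(5s^2 + s + 1) − 77| = |s + 4|·|5s - 19|.
Assume first that |s + 4| < 2, so |s| < 6. Then |5s - 19| ≤ 5·6 + 19 = 49.
Hence |(5s^2 + s + 1) − 77| ≤ 49|s + 4| < ϵ provided |s + 4| < ϵ/49.
Choosing δ = min(2, ϵ/49) ensures both conditions, hence |(5s^2 + s + 1) − 77| < ϵ.

δ = min(2, ϵ/49)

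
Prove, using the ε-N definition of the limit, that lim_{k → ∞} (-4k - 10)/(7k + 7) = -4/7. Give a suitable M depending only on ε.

M = (6/7)/ε

Fix ε > 0. For k ≥ 1, |(-4k - 10)/(7k + 7) + 4/7| = |-42|/(7(7k + 7)) = 42/(7(7k + 7)).
Since 7k + 7 ≥ 7k for k ≥ 1, this is ≤ 42/(7·7k) = (6/7)/k.
So |(-4k - 10)/(7k + 7) + 4/7| < ε whenever k > (6/7)/ε.
Take M = (6/7)/ε. If k > M then |(-4k - 10)/(7k + 7) + 4/7| ≤ (6/7)/k < ε.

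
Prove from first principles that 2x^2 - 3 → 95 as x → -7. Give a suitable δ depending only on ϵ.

Suppose ϵ > 0. We want δ > 0 such that 0 < |x + 7| < δ implies |(2x^2 - 3) − 95| < ϵ.
(2x^2 - 3) − 95 = 2x^2 - 98 = (x + 7)(2x - 14).
So |(2x^2 - 3) − 95| = |x + 7|·|2x - 14|.
Assume first that |x + 7| < 1, so |x| < 8. Then |2x - 14| ≤ 2·8 + 14 = 30.
Hence |(2x^2 - 3) − 95| ≤ 30|x + 7| < ϵ provided |x + 7| < ϵ/30.
Choosing δ = min(1, ϵ/30) ensures both conditions, hence |(2x^2 - 3) − 95| < ϵ.

δ = min(1, ϵ/30)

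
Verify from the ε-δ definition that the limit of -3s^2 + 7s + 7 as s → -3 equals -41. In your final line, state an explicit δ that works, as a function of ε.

δ = min(1, ε/28)

Let ε > 0. We want δ > 0 such that 0 < |s + 3| < δ implies |(-3s^2 + 7s + 7) + 41| < ε.
(-3s^2 + 7s + 7) + 41 = -3s^2 + 7s + 48 = (s + 3)(-3s + 16).
So |(-3s^2 + 7s + 7) + 41| = |s + 3|·|-3s + 16|.
Assume first that |s + 3| < 1, so |s| < 4. Then |-3s + 16| ≤ 3·4 + 16 = 28.
Hence |(-3s^2 + 7s + 7) + 41| ≤ 28|s + 3| < ε provided |s + 3| < ε/28.
Take δ = min(1, ε/28). Then 0 < |s + 3| < δ gives both |s + 3| < 1 and |s + 3| < ε/28, so |(-3s^2 + 7s + 7) + 41| < ε.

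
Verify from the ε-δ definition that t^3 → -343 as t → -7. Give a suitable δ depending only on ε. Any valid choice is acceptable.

δ = min(1, ε/169)

Fix ε > 0. We seek δ > 0 with 0 < |t + 7| < δ ⇒ |t^3 + 343| < ε.
Factor: t^3 + 343 = (t + 7)(t^2 - 7t + 49), so |t^3 + 343| = |t + 7|·|t^2 - 7t + 49|.
Restrict δ ≤ 1. Then |t + 7| < 1 gives |t| < 8, so by the triangle inequality |t^2 - 7t + 49| ≤ 8^2 + 7·8 + 49 = 169.
Hence |t^3 + 343| ≤ 169|t + 7|, which is < ε once |t + 7| < ε/169.
Take δ = min(1, ε/169). If 0 < |t + 7| < δ then both bounds hold and |t^3 + 343| ≤ 169|t + 7| < 169·(ε/169) = ε.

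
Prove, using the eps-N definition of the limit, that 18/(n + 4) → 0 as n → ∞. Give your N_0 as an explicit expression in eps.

N_0 = 18/eps

Let eps > 0. For n ≥ 1, |18/(n + 4) − 0| = 18/(n + 4) ≤ 18/n.
We need 18/n < eps, i.e. n > 18/eps.
Take N_0 = 18/eps. If n > N_0 then |18/(n + 4)| ≤ 18/n < eps.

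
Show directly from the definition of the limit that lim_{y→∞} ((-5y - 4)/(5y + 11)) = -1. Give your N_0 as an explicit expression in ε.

N_0 = (7/5)/ε

Let ε > 0 be given. We seek N_0 > 0 such that y > N_0 implies |(-5y - 4)/(5y + 11) + 1| < ε.
(-5y - 4)/(5y + 11) + 1 = (5(-5y - 4) − (-5)(5y + 11)) / (5(5y + 11)) = 35/(5(5y + 11)).
For y > 0 we have 5y + 11 > 5y, so |(-5y - 4)/(5y + 11) + 1| = 35/(5(5y + 11)) < 35/(5·5y) = (7/5)/y.
Thus |(-5y - 4)/(5y + 11) + 1| < ε whenever y > (7/5)/ε.
Take N_0 = (7/5)/ε. If y > N_0 then |(-5y - 4)/(5y + 11) + 1| < (7/5)/y < ε.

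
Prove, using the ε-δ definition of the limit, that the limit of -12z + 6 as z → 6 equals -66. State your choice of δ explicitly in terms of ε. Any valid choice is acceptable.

δ = ε/12

Suppose ε > 0. We need δ > 0 so that 0 < |z − 6| < δ implies |(-12z + 6) + 66| < ε.
Since (-12z + 6) + 66 = -12(z − 6), we have |(-12z + 6) + 66| = 12|z − 6|.
So 12|z − 6| < ε exactly when |z − 6| < ε/12.
Take δ = ε/12. If 0 < |z − 6| < δ then |(-12z + 6) + 66| = 12|z − 6| < 12·(ε/12) = ε.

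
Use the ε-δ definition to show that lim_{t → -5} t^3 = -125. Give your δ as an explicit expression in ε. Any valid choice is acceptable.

Fix ε > 0. We seek δ > 0 with 0 < |t + 5| < δ ⇒ |t^3 + 125| < ε.
Factor: t^3 + 125 = (t + 5)(t^2 - 5t + 25), so |t^3 + 125| = |t + 5|·|t^2 - 5t + 25|.
Restrict δ ≤ 2. Then |t + 5| < 2 gives |t| < 7, so by the triangle inequality |t^2 - 5t + 25| ≤ 7^2 + 5·7 + 25 = 109.
Hence |t^3 + 125| ≤ 109|t + 5|, which is < ε once |t + 5| < ε/109.
Take δ = min(2, ε/109). If 0 < |t + 5| < δ then both bounds hold and |t^3 + 125| ≤ 109|t + 5| < 109·(ε/109) = ε.

δ = min(2, ε/109)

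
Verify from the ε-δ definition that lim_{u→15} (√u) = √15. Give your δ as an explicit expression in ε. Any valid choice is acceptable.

Suppose ε > 0. We want δ > 0 such that 0 < |u − 15| < δ implies |√u − √15| < ε.
Multiplying by the conjugate, |√u − √15| = |u − 15|/(√u + √15).
Restrict δ ≤ 15 so that |u − 15| < 15 forces u > 0, and then √u + √15 > √15.
Hence |√u − √15| < |u − 15|/√15, which is < ε once |u − 15| < √15·ε.
Take δ = min(15, √15·ε). If 0 < |u − 15| < δ then u > 0 and |√u − √15| < |u − 15|/√15 < ε.

δ = min(15, √15·ε)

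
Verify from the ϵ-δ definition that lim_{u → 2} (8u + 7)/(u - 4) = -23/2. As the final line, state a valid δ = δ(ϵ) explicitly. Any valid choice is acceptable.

Let ϵ > 0 be given. We want δ > 0 with 0 < |u − 2| < δ ⇒ |(8u + 7)/(u - 4) + 23/2| < ϵ.
Combining over a common denominator, (8u + 7)/(u - 4) + 23/2 = [(8u + 7)·(-2) − 23·(u - 4)] / [(-2)·(u - 4)] = -39(u − 2) / ((-2)(u - 4)).
So |(8u + 7)/(u - 4) + 23/2| = 39|u − 2| / (2·|u − 4|).
Restrict δ ≤ 1. Then |u − 2| < 1 gives |u − 4| = |(u − 2) + (-2)| ≥ 2 − 1 = 1.
Hence |(8u + 7)/(u - 4) + 23/2| < 39|u − 2|/(2·1) = (39/2)|u − 2|, which is < ϵ once |u − 2| < (2/39)ϵ.
Take δ = min(1, (2/39)ϵ). Then 0 < |u − 2| < δ forces both bounds, so |(8u + 7)/(u - 4) + 23/2| < ϵ.

δ = min(1, (2/39)ϵ)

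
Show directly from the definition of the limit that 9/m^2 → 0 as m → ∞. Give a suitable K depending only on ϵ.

Fix ϵ > 0. For m ≥ 1, |9/m^2 − 0| = 9/m^2.
9/m^2 < ϵ ⇔ m^2 > 9/ϵ ⇔ m > (9/ϵ)^{1/2}.
Take K = (9/ϵ)^{1/2}. Then m > K implies 9/m^2 < ϵ.

K = (9/ϵ)^{1/2}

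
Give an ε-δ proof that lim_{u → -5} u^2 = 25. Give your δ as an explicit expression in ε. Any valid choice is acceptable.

δ = min(1, ε/11)

Let ε > 0 be given. We seek δ > 0 with 0 < |u + 5| < δ ⇒ |u^2 − 25| < ε.
Factor: u^2 − 25 = (u + 5)(u - 5), so |u^2 − 25| = |u + 5|·|u - 5|.
Impose δ ≤ 1 so that |u| < 6; then |u - 5| ≤ 11.
Hence |u^2 − 25| ≤ 11|u + 5|, which is < ε once |u + 5| < ε/11.
Take δ = min(1, ε/11). If 0 < |u + 5| < δ then both bounds hold and |u^2 − 25| ≤ 11|u + 5| < 11·(ε/11) = ε.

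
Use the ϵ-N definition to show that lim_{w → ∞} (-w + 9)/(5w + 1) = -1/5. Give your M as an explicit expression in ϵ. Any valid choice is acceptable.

Let ϵ > 0. We seek M > 0 such that w > M implies |(-w + 9)/(5w + 1) + 1/5| < ϵ.
(-w + 9)/(5w + 1) + 1/5 = (5(-w + 9) − (-1)(5w + 1)) / (5(5w + 1)) = 46/(5(5w + 1)).
For w > 0 we have 5w + 1 > 5w, so |(-w + 9)/(5w + 1) + 1/5| = 46/(5(5w + 1)) < 46/(5·5w) = (46/25)/w.
Thus |(-w + 9)/(5w + 1) + 1/5| < ϵ whenever w > (46/25)/ϵ.
Take M = (46/25)/ϵ. If w > M then |(-w + 9)/(5w + 1) + 1/5| < (46/25)/w < ϵ.

M = (46/25)/ϵ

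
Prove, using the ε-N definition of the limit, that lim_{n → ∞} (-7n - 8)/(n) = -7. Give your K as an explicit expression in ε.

Fix ε > 0. For n ≥ 1, |(-7n - 8)/(n) + 7| = |-8|/((n)) = 8/((n)).
Since n ≥ n for n ≥ 1, this is ≤ 8/(n) = 8/n.
So |(-7n - 8)/(n) + 7| < ε whenever n > 8/ε.
Take K = 8/ε. If n > K then |(-7n - 8)/(n) + 7| ≤ 8/n < ε.

K = 8/ε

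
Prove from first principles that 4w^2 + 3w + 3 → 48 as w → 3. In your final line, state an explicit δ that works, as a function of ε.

δ = min(1, ε/31)

Let ε > 0. We want δ > 0 such that 0 < |w − 3| < δ implies |(4w^2 + 3w + 3) − 48| < ε.
(4w^2 + 3w + 3) − 48 = 4w^2 + 3w - 45 = (w − 3)(4w + 15).
So |(4w^2 + 3w + 3) − 48| = |w − 3|·|4w + 15|.
Assume first that |w − 3| < 1, so |w| < 4. Then |4w + 15| ≤ 4·4 + 15 = 31.
Hence |(4w^2 + 3w + 3) − 48| ≤ 31|w − 3| < ε provided |w − 3| < ε/31.
Take δ = min(1, ε/31). Then 0 < |w − 3| < δ gives both |w − 3| < 1 and |w − 3| < ε/31, so |(4w^2 + 3w + 3) − 48| < ε.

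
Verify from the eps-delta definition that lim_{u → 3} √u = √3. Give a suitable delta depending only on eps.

delta = min(3, √3·eps)

Let eps > 0. We want delta > 0 such that 0 < |u − 3| < delta implies |√u − √3| < eps.
Multiplying by the conjugate, |√u − √3| = |u − 3|/(√u + √3).
Restrict delta ≤ 3 so that |u − 3| < 3 forces u > 0, and then √u + √3 > √3.
Hence |√u − √3| < |u − 3|/√3, which is < eps once |u − 3| < √3·eps.
Take delta = min(3, √3·eps). If 0 < |u − 3| < delta then u > 0 and |√u − √3| < |u − 3|/√3 < eps.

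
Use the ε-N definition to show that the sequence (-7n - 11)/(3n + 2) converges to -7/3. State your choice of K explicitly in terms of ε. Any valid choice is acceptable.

K = (19/9)/ε

Fix ε > 0. For n ≥ 1, |(-7n - 11)/(3n + 2) + 7/3| = |-19|/(3(3n + 2)) = 19/(3(3n + 2)).
Since 3n + 2 ≥ 3n for n ≥ 1, this is ≤ 19/(3·3n) = (19/9)/n.
So |(-7n - 11)/(3n + 2) + 7/3| < ε whenever n > (19/9)/ε.
Take K = (19/9)/ε. If n > K then |(-7n - 11)/(3n + 2) + 7/3| ≤ (19/9)/n < ε.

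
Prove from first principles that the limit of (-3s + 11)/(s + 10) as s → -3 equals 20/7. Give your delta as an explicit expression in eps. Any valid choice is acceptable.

Fix eps > 0. We want delta > 0 with 0 < |s + 3| < delta ⇒ |(-3s + 11)/(s + 10) − (20/7)| < eps.
Combining over a common denominator, (-3s + 11)/(s + 10) − (20/7) = [(-3s + 11)·7 − 20·(s + 10)] / [7·(s + 10)] = -41(s + 3) / (7(s + 10)).
So |(-3s + 11)/(s + 10) − (20/7)| = 41|s + 3| / (7·|s + 10|).
Require delta ≤ 7/2, so |s + 10| ≥ |7| − |s + 3| > 7 − 7/2 = 7/2.
Hence |(-3s + 11)/(s + 10) − (20/7)| < 41|s + 3|/(7·(7/2)) = (82/49)|s + 3|, which is < eps once |s + 3| < (49/82)eps.
Take delta = min(7/2, (49/82)eps). Then 0 < |s + 3| < delta forces both bounds, so |(-3s + 11)/(s + 10) − (20/7)| < eps.

delta = min(7/2, (49/82)eps)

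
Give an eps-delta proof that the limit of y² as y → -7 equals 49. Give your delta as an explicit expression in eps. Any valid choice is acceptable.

delta = min(2, eps/16)

Let eps > 0. We seek delta > 0 with 0 < |y + 7| < delta ⇒ |y² − 49| < eps.
Factor: y² − 49 = (y + 7)(y - 7), so |y² − 49| = |y + 7|·|y - 7|.
Impose delta ≤ 2 so that |y| < 9; then |y - 7| ≤ 16.
Hence |y² − 49| ≤ 16|y + 7|, which is < eps once |y + 7| < eps/16.
Take delta = min(2, eps/16). If 0 < |y + 7| < delta then both bounds hold and |y² − 49| ≤ 16|y + 7| < 16·(eps/16) = eps.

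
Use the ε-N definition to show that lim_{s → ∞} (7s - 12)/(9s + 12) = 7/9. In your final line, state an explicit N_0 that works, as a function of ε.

N_0 = (64/27)/ε

Fix ε > 0. We seek N_0 > 0 such that s > N_0 implies |(7s - 12)/(9s + 12) − (7/9)| < ε.
(7s - 12)/(9s + 12) − (7/9) = (9(7s - 12) − 7(9s + 12)) / (9(9s + 12)) = -192/(9(9s + 12)).
For s > 0 we have 9s + 12 > 9s, so |(7s - 12)/(9s + 12) − (7/9)| = 192/(9(9s + 12)) < 192/(9·9s) = (64/27)/s.
Thus |(7s - 12)/(9s + 12) − (7/9)| < ε whenever s > (64/27)/ε.
Take N_0 = (64/27)/ε. If s > N_0 then |(7s - 12)/(9s + 12) − (7/9)| < (64/27)/s < ε.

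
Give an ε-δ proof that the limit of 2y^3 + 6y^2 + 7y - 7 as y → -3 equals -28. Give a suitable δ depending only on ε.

δ = min(1, ε/39)

Let ε > 0. We want δ > 0 such that 0 < |y + 3| < δ implies |(2y^3 + 6y^2 + 7y - 7) + 28| < ε.
(2y^3 + 6y^2 + 7y - 7) + 28 = 2y^3 + 6y^2 + 7y + 21 = (y + 3)(2y^2 + 7).
So |(2y^3 + 6y^2 + 7y - 7) + 28| = |y + 3|·|2y^2 + 7|.
Require δ ≤ 1. Then |y + 3| < 1 gives |y| < 4, and by the triangle inequality |2y^2 + 7| ≤ 2·4^2 + 7 = 39.
Hence |(2y^3 + 6y^2 + 7y - 7) + 28| ≤ 39|y + 3| < ε provided |y + 3| < ε/39.
Take δ = min(1, ε/39). Then 0 < |y + 3| < δ gives both |y + 3| < 1 and |y + 3| < ε/39, so |(2y^3 + 6y^2 + 7y - 7) + 28| < ε.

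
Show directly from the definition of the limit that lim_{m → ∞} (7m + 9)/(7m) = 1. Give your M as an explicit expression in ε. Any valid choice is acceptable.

M = (9/7)/ε

Let ε > 0 be given. For m ≥ 1, |(7m + 9)/(7m) − 1| = |63|/(7(7m)) = 63/(7(7m)).
Since 7m ≥ 7m for m ≥ 1, this is ≤ 63/(7·7m) = (9/7)/m.
So |(7m + 9)/(7m) − 1| < ε whenever m > (9/7)/ε.
Take M = (9/7)/ε. If m > M then |(7m + 9)/(7m) − 1| ≤ (9/7)/m < ε.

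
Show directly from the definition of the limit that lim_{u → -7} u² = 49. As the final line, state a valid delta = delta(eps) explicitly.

delta = min(1, eps/15)

Let eps > 0. We seek delta > 0 with 0 < |u + 7| < delta ⇒ |u² − 49| < eps.
Factor: u² − 49 = (u + 7)(u - 7), so |u² − 49| = |u + 7|·|u - 7|.
Restrict delta ≤ 1. Then |u + 7| < 1 gives |u| < 8, so by the triangle inequality |u - 7| ≤ 8 + 7 = 15.
Hence |u² − 49| ≤ 15|u + 7|, which is < eps once |u + 7| < eps/15.
Take delta = min(1, eps/15). If 0 < |u + 7| < delta then both bounds hold and |u² − 49| ≤ 15|u + 7| < 15·(eps/15) = eps.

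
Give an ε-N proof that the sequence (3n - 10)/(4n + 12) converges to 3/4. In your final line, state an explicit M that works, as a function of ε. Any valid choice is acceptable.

Let ε > 0 be given. For n ≥ 1, |(3n - 10)/(4n + 12) − (3/4)| = |-76|/(4(4n + 12)) = 76/(4(4n + 12)).
Since 4n + 12 ≥ 4n for n ≥ 1, this is ≤ 76/(4·4n) = (19/4)/n.
So |(3n - 10)/(4n + 12) − (3/4)| < ε whenever n > (19/4)/ε.
Take M = (19/4)/ε. If n > M then |(3n - 10)/(4n + 12) − (3/4)| ≤ (19/4)/n < ε.

M = (19/4)/ε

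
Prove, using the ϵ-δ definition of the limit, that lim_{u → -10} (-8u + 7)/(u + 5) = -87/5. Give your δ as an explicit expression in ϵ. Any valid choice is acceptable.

Let ϵ > 0. We want δ > 0 with 0 < |u + 10| < δ ⇒ |(-8u + 7)/(u + 5) + 87/5| < ϵ.
Combining over a common denominator, (-8u + 7)/(u + 5) + 87/5 = [(-8u + 7)·(-5) − 87·(u + 5)] / [(-5)·(u + 5)] = -47(u + 10) / ((-5)(u + 5)).
So |(-8u + 7)/(u + 5) + 87/5| = 47|u + 10| / (5·|u + 5|).
Require δ ≤ 5/2, so |u + 5| ≥ |-5| − |u + 10| > 5 − 5/2 = 5/2.
Hence |(-8u + 7)/(u + 5) + 87/5| < 47|u + 10|/(5·(5/2)) = (94/25)|u + 10|, which is < ϵ once |u + 10| < (25/94)ϵ.
Take δ = min(5/2, (25/94)ϵ). Then 0 < |u + 10| < δ forces both bounds, so |(-8u + 7)/(u + 5) + 87/5| < ϵ.

δ = min(5/2, (25/94)ϵ)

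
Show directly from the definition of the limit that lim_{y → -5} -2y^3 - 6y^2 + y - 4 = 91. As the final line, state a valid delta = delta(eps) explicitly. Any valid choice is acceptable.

Fix eps > 0. We want delta > 0 such that 0 < |y + 5| < delta implies |(-2y^3 - 6y^2 + y - 4) − 91| < eps.
(-2y^3 - 6y^2 + y - 4) − 91 = -2y^3 - 6y^2 + y - 95 = (y + 5)(-2y^2 + 4y - 19).
So |(-2y^3 - 6y^2 + y - 4) − 91| = |y + 5|·|-2y^2 + 4y - 19|.
Require delta ≤ 1. Then |y + 5| < 1 gives |y| < 6, and by the triangle inequality |-2y^2 + 4y - 19| ≤ 2·6^2 + 4·6 + 19 = 115.
Hence |(-2y^3 - 6y^2 + y - 4) − 91| ≤ 115|y + 5| < eps provided |y + 5| < eps/115.
Choosing delta = min(1, eps/115) ensures both conditions, hence |(-2y^3 - 6y^2 + y - 4) − 91| < eps.

delta = min(1, eps/115)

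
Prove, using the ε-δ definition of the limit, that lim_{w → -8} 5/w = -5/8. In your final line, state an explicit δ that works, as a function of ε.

Fix ε > 0. We seek δ > 0 such that 0 < |w + 8| < δ implies |5/w + 5/8| < ε.
|5/w + 5/8| = 5·|-8 − w|/(8·|w|) = 5|w + 8|/(8|w|).
Require δ ≤ 4 so that |w| > 8 − 4 = 4, hence 8|w| > 32.
Then |5/w + 5/8| < 5|w + 8|/32, which is < ε when |w + 8| < (32/5)ε.
Take δ = min(4, (32/5)ε). Then 0 < |w + 8| < δ gives both |w + 8| < 4 and |w + 8| < (32/5)ε, so |5/w + 5/8| < ε.

δ = min(4, (32/5)ε)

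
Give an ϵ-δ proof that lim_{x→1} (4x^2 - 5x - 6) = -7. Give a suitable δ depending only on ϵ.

Suppose ϵ > 0. We want δ > 0 such that 0 < |x − 1| < δ implies |(4x^2 - 5x - 6) + 7| < ϵ.
(4x^2 - 5x - 6) + 7 = 4x^2 - 5x + 1 = (x − 1)(4x - 1).
So |(4x^2 - 5x - 6) + 7| = |x − 1|·|4x - 1|.
Assume first that |x − 1| < 1, so |x| < 2. Then |4x - 1| ≤ 4·2 + 1 = 9.
Hence |(4x^2 - 5x - 6) + 7| ≤ 9|x − 1| < ϵ provided |x − 1| < ϵ/9.
Choosing δ = min(1, ϵ/9) ensures both conditions, hence |(4x^2 - 5x - 6) + 7| < ϵ.

δ = min(1, ϵ/9)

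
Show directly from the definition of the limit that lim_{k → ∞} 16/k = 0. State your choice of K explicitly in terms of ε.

Suppose ε > 0. For k ≥ 1, |16/k − 0| = 16/(k) ≤ 16/k.
We need 16/k < ε, i.e. k > 16/ε.
Take K = 16/ε. If k > K then |16/k| ≤ 16/k < ε.

K = 16/ε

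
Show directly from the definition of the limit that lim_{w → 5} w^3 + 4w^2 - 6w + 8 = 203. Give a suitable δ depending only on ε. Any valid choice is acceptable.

Let ε > 0. We want δ > 0 such that 0 < |w − 5| < δ implies |(w^3 + 4w^2 - 6w + 8) − 203| < ε.
(w^3 + 4w^2 - 6w + 8) − 203 = w^3 + 4w^2 - 6w - 195 = (w − 5)(w^2 + 9w + 39).
So |(w^3 + 4w^2 - 6w + 8) − 203| = |w − 5|·|w^2 + 9w + 39|.
Require δ ≤ 1. Then |w − 5| < 1 gives |w| < 6, and by the triangle inequality |w^2 + 9w + 39| ≤ 6^2 + 9·6 + 39 = 129.
Hence |(w^3 + 4w^2 - 6w + 8) − 203| ≤ 129|w − 5| < ε provided |w − 5| < ε/129.
Take δ = min(1, ε/129). Then 0 < |w − 5| < δ gives both |w − 5| < 1 and |w − 5| < ε/129, so |(w^3 + 4w^2 - 6w + 8) − 203| < ε.

δ = min(1, ε/129)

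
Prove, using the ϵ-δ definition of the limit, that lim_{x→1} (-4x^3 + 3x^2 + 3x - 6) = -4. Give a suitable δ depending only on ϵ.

Suppose ϵ > 0. We want δ > 0 such that 0 < |x − 1| < δ implies |(-4x^3 + 3x^2 + 3x - 6) + 4| < ϵ.
(-4x^3 + 3x^2 + 3x - 6) + 4 = -4x^3 + 3x^2 + 3x - 2 = (x − 1)(-4x^2 - x + 2).
So |(-4x^3 + 3x^2 + 3x - 6) + 4| = |x − 1|·|-4x^2 - x + 2|.
Require δ ≤ 1. Then |x − 1| < 1 gives |x| < 2, and by the triangle inequality |-4x^2 - x + 2| ≤ 4·2^2 + 2 + 2 = 20.
Hence |(-4x^3 + 3x^2 + 3x - 6) + 4| ≤ 20|x − 1| < ϵ provided |x − 1| < ϵ/20.
Choosing δ = min(1, ϵ/20) ensures both conditions, hence |(-4x^3 + 3x^2 + 3x - 6) + 4| < ϵ.

δ = min(1, ϵ/20)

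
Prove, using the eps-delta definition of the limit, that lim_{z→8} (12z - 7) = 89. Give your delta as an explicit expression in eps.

Let eps > 0. We need delta > 0 so that 0 < |z − 8| < delta implies |(12z - 7) − 89| < eps.
Since (12z - 7) − 89 = 12(z − 8), we have |(12z - 7) − 89| = 12|z − 8|.
So 12|z − 8| < eps exactly when |z − 8| < eps/12.
Take delta = eps/12. If 0 < |z − 8| < delta then |(12z - 7) − 89| = 12|z − 8| < 12·(eps/12) = eps.

delta = eps/12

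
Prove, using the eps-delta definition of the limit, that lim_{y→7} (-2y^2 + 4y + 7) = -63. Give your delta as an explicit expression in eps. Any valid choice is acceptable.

delta = min(2, eps/28)

Fix eps > 0. We want delta > 0 such that 0 < |y − 7| < delta implies |(-2y^2 + 4y + 7) + 63| < eps.
(-2y^2 + 4y + 7) + 63 = -2y^2 + 4y + 70 = (y − 7)(-2y - 10).
So |(-2y^2 + 4y + 7) + 63| = |y − 7|·|-2y - 10|.
Require delta ≤ 2. Then |y − 7| < 2 gives |y| < 9, and by the triangle inequality |-2y - 10| ≤ 2·9 + 10 = 28.
Hence |(-2y^2 + 4y + 7) + 63| ≤ 28|y − 7| < eps provided |y − 7| < eps/28.
Take delta = min(2, eps/28). Then 0 < |y − 7| < delta gives both |y − 7| < 2 and |y − 7| < eps/28, so |(-2y^2 + 4y + 7) + 63| < eps.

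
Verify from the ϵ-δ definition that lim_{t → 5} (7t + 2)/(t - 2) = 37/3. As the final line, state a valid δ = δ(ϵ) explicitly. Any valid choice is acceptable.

δ = min(3/2, (9/32)ϵ)

Suppose ϵ > 0. We want δ > 0 with 0 < |t − 5| < δ ⇒ |(7t + 2)/(t - 2) − (37/3)| < ϵ.
Combining over a common denominator, (7t + 2)/(t - 2) − (37/3) = [(7t + 2)·3 − 37·(t - 2)] / [3·(t - 2)] = -16(t − 5) / (3(t - 2)).
So |(7t + 2)/(t - 2) − (37/3)| = 16|t − 5| / (3·|t − 2|).
Require δ ≤ 3/2, so |t − 2| ≥ |3| − |t − 5| > 3 − 3/2 = 3/2.
Hence |(7t + 2)/(t - 2) − (37/3)| < 16|t − 5|/(3·(3/2)) = (32/9)|t − 5|, which is < ϵ once |t − 5| < (9/32)ϵ.
Take δ = min(3/2, (9/32)ϵ). Then 0 < |t − 5| < δ forces both bounds, so |(7t + 2)/(t - 2) − (37/3)| < ϵ.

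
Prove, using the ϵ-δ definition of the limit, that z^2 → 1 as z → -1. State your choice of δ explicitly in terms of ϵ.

δ = min(1, ϵ/3)

Suppose ϵ > 0. We seek δ > 0 with 0 < |z + 1| < δ ⇒ |z^2 − 1| < ϵ.
Factor: z^2 − 1 = (z + 1)(z - 1), so |z^2 − 1| = |z + 1|·|z - 1|.
Restrict δ ≤ 1. Then |z + 1| < 1 gives |z| < 2, so by the triangle inequality |z - 1| ≤ 2 + 1 = 3.
Hence |z^2 − 1| ≤ 3|z + 1|, which is < ϵ once |z + 1| < ϵ/3.
Take δ = min(1, ϵ/3). If 0 < |z + 1| < δ then both bounds hold and |z^2 − 1| ≤ 3|z + 1| < 3·(ϵ/3) = ϵ.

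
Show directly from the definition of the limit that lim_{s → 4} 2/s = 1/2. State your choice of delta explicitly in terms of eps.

Fix eps > 0. We seek delta > 0 such that 0 < |s − 4| < delta implies |2/s − (1/2)| < eps.
|2/s − (1/2)| = 2·|4 − s|/(4·|s|) = 2|s − 4|/(4|s|).
Require delta ≤ 2 so that |s| > 4 − 2 = 2, hence 4|s| > 8.
Then |2/s − (1/2)| < 2|s − 4|/8, which is < eps when |s − 4| < 4eps.
Take delta = min(2, 4eps). Then 0 < |s − 4| < delta gives both |s − 4| < 2 and |s − 4| < 4eps, so |2/s − (1/2)| < eps.

delta = min(2, 4eps)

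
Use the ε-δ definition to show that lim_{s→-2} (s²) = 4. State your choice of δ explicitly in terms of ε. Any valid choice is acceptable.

Suppose ε > 0. We seek δ > 0 with 0 < |s + 2| < δ ⇒ |s² − 4| < ε.
Factor: s² − 4 = (s + 2)(s - 2), so |s² − 4| = |s + 2|·|s - 2|.
Restrict δ ≤ 1. Then |s + 2| < 1 gives |s| < 3, so by the triangle inequality |s - 2| ≤ 3 + 2 = 5.
Hence |s² − 4| ≤ 5|s + 2|, which is < ε once |s + 2| < ε/5.
Take δ = min(1, ε/5). If 0 < |s + 2| < δ then both bounds hold and |s² − 4| ≤ 5|s + 2| < 5·(ε/5) = ε.

δ = min(1, ε/5)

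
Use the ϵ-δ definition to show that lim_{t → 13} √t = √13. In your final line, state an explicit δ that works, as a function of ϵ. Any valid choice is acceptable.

Let ϵ > 0. We want δ > 0 such that 0 < |t − 13| < δ implies |√t − √13| < ϵ.
Multiplying by the conjugate, |√t − √13| = |t − 13|/(√t + √13).
Restrict δ ≤ 13 so that |t − 13| < 13 forces t > 0, and then √t + √13 > √13.
Hence |√t − √13| < |t − 13|/√13, which is < ϵ once |t − 13| < √13·ϵ.
Take δ = min(13, √13·ϵ). If 0 < |t − 13| < δ then t > 0 and |√t − √13| < |t − 13|/√13 < ϵ.

δ = min(13, √13·ϵ)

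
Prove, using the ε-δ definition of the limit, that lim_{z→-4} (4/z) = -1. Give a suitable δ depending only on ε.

Let ε > 0 be given. We seek δ > 0 such that 0 < |z + 4| < δ implies |4/z + 1| < ε.
|4/z + 1| = 4·|-4 − z|/(4·|z|) = 4|z + 4|/(4|z|).
Restrict δ ≤ 2. Then |z + 4| < 2 gives |z| > 2, so 4|z| > 8.
Then |4/z + 1| < 4|z + 4|/8, which is < ε when |z + 4| < 2ε.
Take δ = min(2, 2ε). Then 0 < |z + 4| < δ gives both |z + 4| < 2 and |z + 4| < 2ε, so |4/z + 1| < ε.

δ = min(2, 2ε)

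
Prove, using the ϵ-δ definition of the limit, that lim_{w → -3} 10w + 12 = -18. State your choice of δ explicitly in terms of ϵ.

δ = ϵ/10

Let ϵ > 0 be given. We need δ > 0 so that 0 < |w + 3| < δ implies |(10w + 12) + 18| < ϵ.
Since (10w + 12) + 18 = 10(w + 3), we have |(10w + 12) + 18| = 10|w + 3|.
So 10|w + 3| < ϵ exactly when |w + 3| < ϵ/10.
Choosing δ = ϵ/10 gives |(10w + 12) + 18| = 10|w + 3| < ϵ whenever |w + 3| < δ.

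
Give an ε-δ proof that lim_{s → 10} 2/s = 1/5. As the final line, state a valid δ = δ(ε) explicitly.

Fix ε > 0. We seek δ > 0 such that 0 < |s − 10| < δ implies |2/s − (1/5)| < ε.
|2/s − (1/5)| = 2·|10 − s|/(10·|s|) = 2|s − 10|/(10|s|).
Restrict δ ≤ 5. Then |s − 10| < 5 gives |s| > 5, so 10|s| > 50.
Then |2/s − (1/5)| < 2|s − 10|/50, which is < ε when |s − 10| < 25ε.
Take δ = min(5, 25ε). Then 0 < |s − 10| < δ gives both |s − 10| < 5 and |s − 10| < 25ε, so |2/s − (1/5)| < ε.

δ = min(5, 25ε)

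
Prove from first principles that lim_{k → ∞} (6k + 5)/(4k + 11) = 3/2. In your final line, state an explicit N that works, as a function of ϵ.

N = (23/8)/ϵ

Let ϵ > 0. For k ≥ 1, |(6k + 5)/(4k + 11) − (3/2)| = |-46|/(4(4k + 11)) = 46/(4(4k + 11)).
Since 4k + 11 ≥ 4k for k ≥ 1, this is ≤ 46/(4·4k) = (23/8)/k.
So |(6k + 5)/(4k + 11) − (3/2)| < ϵ whenever k > (23/8)/ϵ.
Take N = (23/8)/ϵ. If k > N then |(6k + 5)/(4k + 11) − (3/2)| ≤ (23/8)/k < ϵ.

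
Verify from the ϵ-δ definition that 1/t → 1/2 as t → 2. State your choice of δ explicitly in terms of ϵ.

Fix ϵ > 0. We seek δ > 0 such that 0 < |t − 2| < δ implies |1/t − (1/2)| < ϵ.
|1/t − (1/2)| = |2 − t|/(2·|t|) = |t − 2|/(2|t|).
Require δ ≤ 1 so that |t| > 2 − 1 = 1, hence 2|t| > 2.
Then |1/t − (1/2)| < |t − 2|/2, which is < ϵ when |t − 2| < 2ϵ.
Take δ = min(1, 2ϵ). Then 0 < |t − 2| < δ gives both |t − 2| < 1 and |t − 2| < 2ϵ, so |1/t − (1/2)| < ϵ.

δ = min(1, 2ϵ)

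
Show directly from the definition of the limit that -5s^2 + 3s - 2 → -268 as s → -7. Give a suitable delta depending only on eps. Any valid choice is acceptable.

delta = min(1, eps/78)

Let eps > 0. We want delta > 0 such that 0 < |s + 7| < delta implies |(-5s^2 + 3s - 2) + 268| < eps.
(-5s^2 + 3s - 2) + 268 = -5s^2 + 3s + 266 = (s + 7)(-5s + 38).
So |(-5s^2 + 3s - 2) + 268| = |s + 7|·|-5s + 38|.
Assume first that |s + 7| < 1, so |s| < 8. Then |-5s + 38| ≤ 5·8 + 38 = 78.
Hence |(-5s^2 + 3s - 2) + 268| ≤ 78|s + 7| < eps provided |s + 7| < eps/78.
Choosing delta = min(1, eps/78) ensures both conditions, hence |(-5s^2 + 3s - 2) + 268| < eps.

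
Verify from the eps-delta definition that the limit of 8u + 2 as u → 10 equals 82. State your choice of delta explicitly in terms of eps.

Suppose eps > 0. We need delta > 0 so that 0 < |u − 10| < delta implies |(8u + 2) − 82| < eps.
|(8u + 2) − 82| = |8u - 80| = 8|u − 10|.
Thus it suffices that |u − 10| < eps/8.
Take delta = eps/8. If 0 < |u − 10| < delta then |(8u + 2) − 82| = 8|u − 10| < 8·(eps/8) = eps.

delta = eps/8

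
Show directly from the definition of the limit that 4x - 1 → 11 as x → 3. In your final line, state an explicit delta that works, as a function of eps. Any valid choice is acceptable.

Let eps > 0. We need delta > 0 so that 0 < |x − 3| < delta implies |(4x - 1) − 11| < eps.
|(4x - 1) − 11| = |4x - 12| = 4|x − 3|.
So 4|x − 3| < eps exactly when |x − 3| < eps/4.
Take delta = eps/4. If 0 < |x − 3| < delta then |(4x - 1) − 11| = 4|x − 3| < 4·(eps/4) = eps.

delta = eps/4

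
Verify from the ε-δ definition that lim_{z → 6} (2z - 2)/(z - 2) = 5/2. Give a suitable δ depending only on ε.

δ = min(2, 4ε)

Suppose ε > 0. We want δ > 0 with 0 < |z − 6| < δ ⇒ |(2z - 2)/(z - 2) − (5/2)| < ε.
Combining over a common denominator, (2z - 2)/(z - 2) − (5/2) = [(2z - 2)·4 − 10·(z - 2)] / [4·(z - 2)] = -2(z − 6) / (4(z - 2)).
So |(2z - 2)/(z - 2) − (5/2)| = 2|z − 6| / (4·|z − 2|).
Restrict δ ≤ 2. Then |z − 6| < 2 gives |z − 2| = |(z − 6) + 4| ≥ 4 − 2 = 2.
Hence |(2z - 2)/(z - 2) − (5/2)| < 2|z − 6|/(4·2) = (1/4)|z − 6|, which is < ε once |z − 6| < 4ε.
Take δ = min(2, 4ε). Then 0 < |z − 6| < δ forces both bounds, so |(2z - 2)/(z - 2) − (5/2)| < ε.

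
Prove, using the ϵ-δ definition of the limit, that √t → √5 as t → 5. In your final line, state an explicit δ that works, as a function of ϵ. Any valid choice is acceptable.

Fix ϵ > 0. We want δ > 0 such that 0 < |t − 5| < δ implies |√t − √5| < ϵ.
Multiplying by the conjugate, |√t − √5| = |t − 5|/(√t + √5).
Restrict δ ≤ 5 so that |t − 5| < 5 forces t > 0, and then √t + √5 > √5.
Hence |√t − √5| < |t − 5|/√5, which is < ϵ once |t − 5| < √5·ϵ.
Take δ = min(5, √5·ϵ). If 0 < |t − 5| < δ then t > 0 and |√t − √5| < |t − 5|/√5 < ϵ.

δ = min(5, √5·ϵ)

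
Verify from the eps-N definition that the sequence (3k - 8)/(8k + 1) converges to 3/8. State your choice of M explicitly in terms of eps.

M = (67/64)/eps

Let eps > 0 be given. For k ≥ 1, |(3k - 8)/(8k + 1) − (3/8)| = |-67|/(8(8k + 1)) = 67/(8(8k + 1)).
Since 8k + 1 ≥ 8k for k ≥ 1, this is ≤ 67/(8·8k) = (67/64)/k.
So |(3k - 8)/(8k + 1) − (3/8)| < eps whenever k > (67/64)/eps.
Take M = (67/64)/eps. If k > M then |(3k - 8)/(8k + 1) − (3/8)| ≤ (67/64)/k < eps.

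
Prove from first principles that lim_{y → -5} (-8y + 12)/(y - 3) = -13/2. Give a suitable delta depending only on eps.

delta = min(4, (8/3)eps)

Let eps > 0. We want delta > 0 with 0 < |y + 5| < delta ⇒ |(-8y + 12)/(y - 3) + 13/2| < eps.
Combining over a common denominator, (-8y + 12)/(y - 3) + 13/2 = [(-8y + 12)·(-8) − 52·(y - 3)] / [(-8)·(y - 3)] = 12(y + 5) / ((-8)(y - 3)).
So |(-8y + 12)/(y - 3) + 13/2| = 12|y + 5| / (8·|y − 3|).
Restrict delta ≤ 4. Then |y + 5| < 4 gives |y − 3| = |(y + 5) + (-8)| ≥ 8 − 4 = 4.
Hence |(-8y + 12)/(y - 3) + 13/2| < 12|y + 5|/(8·4) = (3/8)|y + 5|, which is < eps once |y + 5| < (8/3)eps.
Take delta = min(4, (8/3)eps). Then 0 < |y + 5| < delta forces both bounds, so |(-8y + 12)/(y - 3) + 13/2| < eps.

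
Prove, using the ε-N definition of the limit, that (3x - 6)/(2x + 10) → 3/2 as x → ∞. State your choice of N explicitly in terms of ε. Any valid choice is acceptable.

Let ε > 0. We seek N > 0 such that x > N implies |(3x - 6)/(2x + 10) − (3/2)| < ε.
(3x - 6)/(2x + 10) − (3/2) = (2(3x - 6) − 3(2x + 10)) / (2(2x + 10)) = -42/(2(2x + 10)).
For x > 0 we have 2x + 10 > 2x, so |(3x - 6)/(2x + 10) − (3/2)| = 42/(2(2x + 10)) < 42/(2·2x) = (21/2)/x.
Thus |(3x - 6)/(2x + 10) − (3/2)| < ε whenever x > (21/2)/ε.
Take N = (21/2)/ε. If x > N then |(3x - 6)/(2x + 10) − (3/2)| < (21/2)/x < ε.

N = (21/2)/ε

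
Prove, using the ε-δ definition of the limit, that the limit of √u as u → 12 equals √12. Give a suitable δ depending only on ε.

δ = min(12, √12·ε)

Suppose ε > 0. We want δ > 0 such that 0 < |u − 12| < δ implies |√u − √12| < ε.
Rationalise: √u − √12 = (u − 12)/(√u + √12), so |√u − √12| = |u − 12|/(√u + √12).
Restrict δ ≤ 12 so that |u − 12| < 12 forces u > 0, and then √u + √12 > √12.
Hence |√u − √12| < |u − 12|/√12, which is < ε once |u − 12| < √12·ε.
Take δ = min(12, √12·ε). If 0 < |u − 12| < δ then u > 0 and |√u − √12| < |u − 12|/√12 < ε.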